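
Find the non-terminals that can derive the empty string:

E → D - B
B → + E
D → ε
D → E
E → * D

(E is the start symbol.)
ε-productions: D → ε
So D is immediately nullable.
No further non-terminal can be added: every production for the remaining non-terminals contains a terminal or a non-nullable non-terminal.
Nullable = { 'D' }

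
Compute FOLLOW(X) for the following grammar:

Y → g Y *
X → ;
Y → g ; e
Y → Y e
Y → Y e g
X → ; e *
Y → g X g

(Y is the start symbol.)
{ 'g' }

In Y → g X g: X is followed by g, add FIRST(g) \ {ε} = { 'g' }

Taking the union: FOLLOW(X) = { 'g' }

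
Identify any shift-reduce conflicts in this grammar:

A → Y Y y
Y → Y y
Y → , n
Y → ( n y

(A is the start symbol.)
No shift-reduce conflicts

A shift-reduce conflict occurs when an LR(0) state has both:
  - a complete (reduce) item [A → α .] (dot at the end), and
  - a shift item [B → β . c γ] (dot before a terminal).

Augment with A' → A and build the canonical LR(0) collection (I0 = CLOSURE({[A' → . A]}), then GOTO on every symbol after a dot until no new states appear). It has 11 states:
  I0: { [A → . Y Y y], [A' → . A], [Y → . ( n y], [Y → . , n], [Y → . Y y] }  — shift
  I1: { [Y → ( . n y] }  — shift
  I2: { [Y → , . n] }  — shift
  I3: { [A' → A .] }  — accept
  I4: { [A → Y . Y y], [Y → . ( n y], [Y → . , n], [Y → . Y y], [Y → Y . y] }  — shift
  I5: { [A → Y Y . y], [Y → Y . y] }  — shift
  I6: { [Y → Y y .] }  — reduce
  I7: { [A → Y Y y .], [Y → Y y .] }  — 2 reduces
  I8: { [Y → , n .] }  — reduce
  I9: { [Y → ( n . y] }  — shift
  I10: { [Y → ( n y .] }  — reduce

No state contains both a complete item and a shift item.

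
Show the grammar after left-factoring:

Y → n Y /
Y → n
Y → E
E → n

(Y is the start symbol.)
Left-factoring transforms A → αβ₁ | αβ₂ into A → αA' and A' → β₁ | β₂
(α is the longest common prefix among the alternatives). Repeat until
no nonterminal has two alternatives with a common prefix.

Round 1: Y has alternatives sharing prefix 'n'. Introduce Y': Y → n Y'
  Add: Y' → Y /
  Add: Y' → ε

No remaining common prefixes — done.

Resulting grammar:
Y → n Y'
Y' → Y /
Y' → ε
Y → E
E → n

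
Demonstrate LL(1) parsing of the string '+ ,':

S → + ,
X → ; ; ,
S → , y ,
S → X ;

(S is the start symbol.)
Stack is shown with the top on the left.

Stack  Input  Action
--------------------
S $    + , $  output S → + ,
+ , $  + , $  match '+'
, $    , $    match ','
$      $      accept

The string is accepted.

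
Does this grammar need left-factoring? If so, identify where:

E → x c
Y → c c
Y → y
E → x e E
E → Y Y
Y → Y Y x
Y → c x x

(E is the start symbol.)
Yes, E has productions with common prefix 'x'; Y has productions with common prefix 'c'

Left-factoring is needed when two productions for the same non-terminal
share a common prefix on the right-hand side.

Productions for E:
  E → x c
  E → x e E
  E → Y Y
Productions for Y:
  Y → c c
  Y → y
  Y → Y Y x
  Y → c x x

Found common prefix 'x' in productions for E
Found common prefix 'c' in productions for Y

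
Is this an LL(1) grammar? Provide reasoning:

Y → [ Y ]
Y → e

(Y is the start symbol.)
For Y:
  PREDICT(Y → '[' Y ']') = { '[' }
  PREDICT(Y → e) = { 'e' }

All predict sets are disjoint. The grammar IS LL(1).

Answer: Yes, the grammar is LL(1).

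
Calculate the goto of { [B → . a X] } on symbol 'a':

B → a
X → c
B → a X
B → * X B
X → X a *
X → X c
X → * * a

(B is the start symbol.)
{ [B → a . X], [X → . * * a], [X → . X a *], [X → . X c], [X → . c] }

GOTO(I, 'a') = CLOSURE({ [A → αX.β] : [A → α.Xβ] ∈ I, X = 'a' })

Items with dot before 'a', with the dot advanced:
  [B → . a X] → [B → a . X]
Closure of the advanced items:
  [B → a . X] has the dot before X: add [X → . c], [X → . X a *], [X → . X c], [X → . * * a]

GOTO = { [B → a . X], [X → . * * a], [X → . X a *], [X → . X c], [X → . c] }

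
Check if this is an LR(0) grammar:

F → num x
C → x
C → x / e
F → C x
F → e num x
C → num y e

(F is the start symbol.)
A grammar is LR(0) if no state in the canonical LR(0) collection has:
  - both a shift item (dot before a terminal) and a complete item (shift-reduce conflict), or
  - two or more complete items (reduce-reduce conflict; the accept item [F' → F .] counts as a complete item here).

Augment with F' → F and build the canonical LR(0) collection (I0 = CLOSURE({[F' → . F]}), then GOTO on every symbol after a dot until no new states appear). It has 14 states:
  I0: { [C → . num y e], [C → . x / e], [C → . x], [F → . C x], [F → . e num x], [F → . num x], [F' → . F] }  — shift
  I1: { [F → C . x] }  — shift
  I2: { [F' → F .] }  — accept
  I3: { [F → e . num x] }  — shift
  I4: { [C → num . y e], [F → num . x] }  — shift
  I5: { [C → x . / e], [C → x .] }  — shift, reduce
  I6: { [C → x / . e] }  — shift
  I7: { [C → x / e .] }  — reduce
  I8: { [F → num x .] }  — reduce
  I9: { [C → num y . e] }  — shift
  I10: { [C → num y e .] }  — reduce
  I11: { [F → e num . x] }  — shift
  I12: { [F → e num x .] }  — reduce
  I13: { [F → C x .] }  — reduce

Conflict in state I5:
  Shift-reduce conflict between [C → x .] and [C → x . / e]
So the grammar is NOT LR(0).

Answer: No. Shift-reduce conflict between [C → x .] and [C → x . / e]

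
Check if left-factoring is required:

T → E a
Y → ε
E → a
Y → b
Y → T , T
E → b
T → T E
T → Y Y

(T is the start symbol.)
Left-factoring is needed when two productions for the same non-terminal
share a common prefix on the right-hand side.

Productions for T:
  T → E a
  T → T E
  T → Y Y
Productions for Y:
  Y → ε
  Y → b
  Y → T , T
Productions for E:
  E → a
  E → b

No common prefixes found.

Answer: No, left-factoring is not needed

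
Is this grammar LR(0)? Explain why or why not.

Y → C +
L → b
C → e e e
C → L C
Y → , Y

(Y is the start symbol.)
Augment with Y' → Y and build the canonical LR(0) collection (I0 = CLOSURE({[Y' → . Y]}), then GOTO on every symbol after a dot until no new states appear). It has 12 states:
  I0: { [C → . L C], [C → . e e e], [L → . b], [Y → . , Y], [Y → . C +], [Y' → . Y] }  — shift
  I1: { [C → . L C], [C → . e e e], [L → . b], [Y → , . Y], [Y → . , Y], [Y → . C +] }  — shift
  I2: { [Y → C . +] }  — shift
  I3: { [C → . L C], [C → . e e e], [C → L . C], [L → . b] }  — shift
  I4: { [Y' → Y .] }  — accept
  I5: { [L → b .] }  — reduce
  I6: { [C → e . e e] }  — shift
  I7: { [C → e e . e] }  — shift
  I8: { [C → e e e .] }  — reduce
  I9: { [C → L C .] }  — reduce
  I10: { [Y → C + .] }  — reduce
  I11: { [Y → , Y .] }  — reduce

Every state is either a pure shift/goto state or contains exactly one complete item and nothing to shift — no conflicts. The grammar is LR(0).

Answer: Yes, the grammar is LR(0)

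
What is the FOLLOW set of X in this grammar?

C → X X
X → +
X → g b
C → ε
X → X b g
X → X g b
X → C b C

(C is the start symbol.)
To compute FOLLOW(X), find every occurrence of X on a right-hand side N → α X β: add FIRST(β) \ {ε}, and if β is empty or nullable also add FOLLOW(N). Iterate to a fixed point.

In C → X X: X is followed by X, add FIRST(X) \ {ε} = { '+', 'b', 'g' }
In C → X X: X is at the end, add FOLLOW(C)
In X → X b g: X is followed by b g, add FIRST(b g) \ {ε} = { 'b' }
In X → X g b: X is followed by g b, add FIRST(g b) \ {ε} = { 'g' }

The FOLLOW sets referred to above (computed the same way, to a fixed point):
  FOLLOW(C) = { $, '+', 'b', 'g' }

Taking the union: FOLLOW(X) = { $, '+', 'b', 'g' }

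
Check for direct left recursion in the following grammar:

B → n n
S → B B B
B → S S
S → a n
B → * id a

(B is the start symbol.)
B → n n: starts with n
S → B B B: starts with B
B → S S: starts with S
S → a n: starts with a
B → * id a: starts with '*'

No direct left recursion found.

Answer: No direct left recursion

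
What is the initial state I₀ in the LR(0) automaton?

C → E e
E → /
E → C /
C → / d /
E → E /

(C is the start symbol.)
{ [C → . / d /], [C → . E e], [C' → . C], [E → . /], [E → . C /], [E → . E /] }

First, augment the grammar with C' → C
I₀ = CLOSURE({ [C' → . C] }):
  [C' → . C] has the dot before C: add [C → . E e], [C → . / d /]
  [C → . E e] has the dot before E: add [E → . /], [E → . C /], [E → . E /]
No further items can be added.

I₀ = { [C → . / d /], [C → . E e], [C' → . C], [E → . /], [E → . C /], [E → . E /] }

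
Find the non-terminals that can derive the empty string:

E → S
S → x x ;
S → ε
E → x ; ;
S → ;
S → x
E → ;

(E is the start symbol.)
ε-productions: S → ε
So S is immediately nullable.
E → S: every symbol on the right is nullable, so E is nullable too.
Every non-terminal is now nullable.
Nullable = { 'E', 'S' }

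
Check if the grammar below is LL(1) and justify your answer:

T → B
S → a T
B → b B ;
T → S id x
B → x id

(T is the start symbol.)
Yes, the grammar is LL(1).

Relevant sets:
  FIRST(B) = { 'b', 'x' }
  FIRST(S) = { 'a' }

For T:
  PREDICT(T → B) = { 'b', 'x' }
  PREDICT(T → S id x) = { 'a' }
For B:
  PREDICT(B → b B ';') = { 'b' }
  PREDICT(B → x id) = { 'x' }
S has a single production, so nothing to check there.

All predict sets are disjoint. The grammar IS LL(1).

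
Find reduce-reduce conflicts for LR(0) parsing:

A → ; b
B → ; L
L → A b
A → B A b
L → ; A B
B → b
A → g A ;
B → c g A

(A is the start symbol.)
Augment with A' → A and build the canonical LR(0) collection (I0 = CLOSURE({[A' → . A]}), then GOTO on every symbol after a dot until no new states appear). It has 22 states:
  I0: { [A → . ; b], [A → . B A b], [A → . g A ;], [A' → . A], [B → . ; L], [B → . b], [B → . c g A] }  — shift
  I1: { [A → . ; b], [A → . B A b], [A → . g A ;], [A → ; . b], [B → . ; L], [B → . b], [B → . c g A], [B → ; . L], [L → . ; A B], [L → . A b] }  — shift
  I2: { [A' → A .] }  — accept
  I3: { [A → . ; b], [A → . B A b], [A → . g A ;], [A → B . A b], [B → . ; L], [B → . b], [B → . c g A] }  — shift
  I4: { [B → b .] }  — reduce
  I5: { [B → c . g A] }  — shift
  I6: { [A → . ; b], [A → . B A b], [A → . g A ;], [A → g . A ;], [B → . ; L], [B → . b], [B → . c g A] }  — shift
  I7: { [A → g A . ;] }  — shift
  I8: { [A → g A ; .] }  — reduce
  I9: { [A → . ; b], [A → . B A b], [A → . g A ;], [B → . ; L], [B → . b], [B → . c g A], [B → c g . A] }  — shift
  I10: { [B → c g A .] }  — reduce
  I11: { [A → B A . b] }  — shift
  I12: { [A → B A b .] }  — reduce
  I13: { [A → . ; b], [A → . B A b], [A → . g A ;], [A → ; . b], [B → . ; L], [B → . b], [B → . c g A], [B → ; . L], [L → . ; A B], [L → . A b], [L → ; . A B] }  — shift
  I14: { [L → A . b] }  — shift
  I15: { [B → ; L .] }  — reduce
  I16: { [A → ; b .], [B → b .] }  — 2 reduces
  I17: { [L → A b .] }  — reduce
  I18: { [B → . ; L], [B → . b], [B → . c g A], [L → ; A . B], [L → A . b] }  — shift
  I19: { [A → . ; b], [A → . B A b], [A → . g A ;], [B → . ; L], [B → . b], [B → . c g A], [B → ; . L], [L → . ; A B], [L → . A b] }  — shift
  I20: { [L → ; A B .] }  — reduce
  I21: { [B → b .], [L → A b .] }  — 2 reduces

I16 contains complete items [A → ; b .], [B → b .] — reduce-reduce conflict.
I21 contains complete items [B → b .], [L → A b .] — reduce-reduce conflict.

Answer: Yes — I16: [A → ; b .] vs [B → b .]; I21: [B → b .] vs [L → A b .]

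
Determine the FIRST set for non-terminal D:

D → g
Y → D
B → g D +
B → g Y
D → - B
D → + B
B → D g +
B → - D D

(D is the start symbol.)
{ '+', '-', 'g' }

From D → g:
  - g is a terminal: add 'g' and stop
From D → - B:
  - '-' is a terminal: add '-' and stop
From D → + B:
  - '+' is a terminal: add '+' and stop

Collecting: FIRST(D) = { '+', '-', 'g' }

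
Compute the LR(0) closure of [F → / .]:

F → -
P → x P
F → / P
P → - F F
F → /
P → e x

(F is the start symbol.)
To compute CLOSURE, for each item [A → α.Bβ] where B is a non-terminal, add [B → .γ] for all productions B → γ; repeat for the newly added items until nothing changes.

Start with: [F → / .]
The dot is at the end, so nothing is added.

CLOSURE = { [F → / .] }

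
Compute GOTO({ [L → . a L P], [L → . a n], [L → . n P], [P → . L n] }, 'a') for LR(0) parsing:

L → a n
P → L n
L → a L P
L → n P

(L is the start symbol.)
GOTO(I, 'a') = CLOSURE({ [A → αX.β] : [A → α.Xβ] ∈ I, X = 'a' })

Items with dot before 'a', with the dot advanced:
  [L → . a L P] → [L → a . L P]
  [L → . a n] → [L → a . n]
Closure of the advanced items:
  [L → a . L P] has the dot before L: add [L → . a n], [L → . a L P], [L → . n P]

GOTO = { [L → . a L P], [L → . a n], [L → . n P], [L → a . L P], [L → a . n] }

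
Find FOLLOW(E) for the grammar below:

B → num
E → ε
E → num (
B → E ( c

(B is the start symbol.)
To compute FOLLOW(E), find every occurrence of E on a right-hand side N → α E β: add FIRST(β) \ {ε}, and if β is empty or nullable also add FOLLOW(N). Iterate to a fixed point.

In B → E ( c: E is followed by '(' c, add FIRST('(' c) \ {ε} = { '(' }

Taking the union: FOLLOW(E) = { '(' }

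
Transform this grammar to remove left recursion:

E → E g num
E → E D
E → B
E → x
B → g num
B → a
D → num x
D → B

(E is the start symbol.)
E → B E'
E → x E'
E' → g num E'
E' → D E'
E' → ε
B → g num
B → a
D → num x
D → B

E is directly left-recursive. The standard transformation for
  A → A α₁ | ... | A α_m | β₁ | ... | β_n
is
  A  → β₁ A' | ... | β_n A'
  A' → α₁ A' | ... | α_m A' | ε

E → B becomes E → B E'
E → x becomes E → x E'
E → E g num becomes E' → g num E'
E → E D becomes E' → D E'
Add E' → ε

Productions for other non-terminals are unchanged:
  B → g num
  B → a
  D → num x
  D → B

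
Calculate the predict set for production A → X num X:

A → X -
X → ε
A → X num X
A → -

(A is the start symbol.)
{ 'num' }

PREDICT(A → X num X) = (FIRST(RHS) \ {ε}) ∪ (FOLLOW(A) if ε ∈ FIRST(RHS), i.e. RHS ⇒* ε)
FIRST(X) = { ε }
FIRST(X num X) = { 'num' }
ε ∉ FIRST(X num X), so FOLLOW(A) is not added.
PREDICT(A → X num X) = { 'num' }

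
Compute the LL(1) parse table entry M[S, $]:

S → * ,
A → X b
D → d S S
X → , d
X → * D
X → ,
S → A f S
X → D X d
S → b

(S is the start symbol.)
To find M[S, $], we find productions for S where $ is in the predict set (PREDICT(N → α) = (FIRST(α) \ {ε}) ∪ (FOLLOW(N) if α ⇒* ε)).

Relevant sets:
  FIRST(A) = { '*', ',', 'd' }

S → * ,: PREDICT = { '*' }
S → A f S: PREDICT = { '*', ',', 'd' }
S → b: PREDICT = { 'b' }

M[S, $] is empty (no production applies)

Answer: Empty (error entry)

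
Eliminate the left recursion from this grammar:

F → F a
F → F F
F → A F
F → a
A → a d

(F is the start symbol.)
F → A F F'
F → a F'
F' → a F'
F' → F F'
F' → ε
A → a d

F is directly left-recursive. The standard transformation for
  A → A α₁ | ... | A α_m | β₁ | ... | β_n
is
  A  → β₁ A' | ... | β_n A'
  A' → α₁ A' | ... | α_m A' | ε

F → A F becomes F → A F F'
F → a becomes F → a F'
F → F a becomes F' → a F'
F → F F becomes F' → F F'
Add F' → ε

Productions for other non-terminals are unchanged:
  A → a d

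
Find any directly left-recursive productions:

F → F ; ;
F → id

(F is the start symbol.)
Direct left recursion occurs when N → N α for some non-terminal N (the right-hand side begins with the left-hand side itself).

F → F ; ;: LEFT RECURSIVE (starts with F)
F → id: starts with id

The grammar has direct left recursion on: F.

Answer: Yes, F is left-recursive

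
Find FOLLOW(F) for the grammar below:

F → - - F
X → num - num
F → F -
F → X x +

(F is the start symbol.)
{ $, '-' }

To compute FOLLOW(F), find every occurrence of F on a right-hand side N → α F β: add FIRST(β) \ {ε}, and if β is empty or nullable also add FOLLOW(N). Iterate to a fixed point.

F is the start symbol, so $ ∈ FOLLOW(F).
In F → - - F: F is at the end; this adds FOLLOW(F) to itself — nothing new
In F → F -: F is followed by '-', add FIRST('-') \ {ε} = { '-' }

Taking the union: FOLLOW(F) = { $, '-' }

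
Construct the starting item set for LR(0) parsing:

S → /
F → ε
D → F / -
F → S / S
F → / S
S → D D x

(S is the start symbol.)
First, augment the grammar with S' → S
I₀ = CLOSURE({ [S' → . S] }):
  [S' → . S] has the dot before S: add [S → . /], [S → . D D x]
  [S → . D D x] has the dot before D: add [D → . F / -]
  [D → . F / -] has the dot before F: add [F → .], [F → . S / S], [F → . / S]
No further items can be added.

I₀ = { [D → . F / -], [F → . / S], [F → . S / S], [F → .], [S → . /], [S → . D D x], [S' → . S] }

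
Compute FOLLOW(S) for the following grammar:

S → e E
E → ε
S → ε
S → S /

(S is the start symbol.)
To compute FOLLOW(S), find every occurrence of S on a right-hand side N → α S β: add FIRST(β) \ {ε}, and if β is empty or nullable also add FOLLOW(N). Iterate to a fixed point.

S is the start symbol, so $ ∈ FOLLOW(S).
In S → S /: S is followed by '/', add FIRST('/') \ {ε} = { '/' }

Taking the union: FOLLOW(S) = { $, '/' }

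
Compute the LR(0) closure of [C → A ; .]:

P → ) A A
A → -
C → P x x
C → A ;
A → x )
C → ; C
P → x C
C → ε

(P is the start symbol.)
{ [C → A ; .] }

To compute CLOSURE, for each item [A → α.Bβ] where B is a non-terminal, add [B → .γ] for all productions B → γ; repeat for the newly added items until nothing changes.

Start with: [C → A ; .]
The dot is at the end, so nothing is added.

CLOSURE = { [C → A ; .] }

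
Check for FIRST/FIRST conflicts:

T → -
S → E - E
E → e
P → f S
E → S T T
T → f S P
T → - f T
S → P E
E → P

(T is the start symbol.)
Yes. T → '-' / T → '-' f T on { '-' }; S → E '-' E / S → P E on { 'f' }; E → e / E → S T T on { 'e' }; E → S T T / E → P on { 'f' }

FIRST sets of the non-terminals at (or reachable through a nullable prefix from) the front of some alternative:
  FIRST(E) = { 'e', 'f' }
  FIRST(P) = { 'f' }
  FIRST(S) = { 'e', 'f' }

Productions for T:
  T → -: FIRST = { '-' }
  T → f S P: FIRST = { 'f' }
  T → - f T: FIRST = { '-' }
Productions for S:
  S → E - E: FIRST = { 'e', 'f' }
  S → P E: FIRST = { 'f' }
Productions for E:
  E → e: FIRST = { 'e' }
  E → S T T: FIRST = { 'e', 'f' }
  E → P: FIRST = { 'f' }
P has only one production, so no FIRST/FIRST conflict is possible there.

Conflict for T: T → - and T → - f T
  Overlap: { '-' }
Conflict for S: S → E - E and S → P E
  Overlap: { 'f' }
Conflict for E: E → e and E → S T T
  Overlap: { 'e' }
Conflict for E: E → S T T and E → P
  Overlap: { 'f' }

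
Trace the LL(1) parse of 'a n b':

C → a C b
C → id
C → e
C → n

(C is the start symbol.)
LL(1) parsing maintains a stack (initially the start symbol over $) and the input. At each step: if the stack top is a terminal, match it against the current input token; if it is a non-terminal N, replace it with the RHS of M[N, lookahead] (the unique production whose predict set contains the lookahead).

Stack is shown with the top on the left.

Stack    Input    Action
------------------------
C $      a n b $  output C → a C b
a C b $  a n b $  match 'a'
C b $    n b $    output C → n
n b $    n b $    match 'n'
b $      b $      match 'b'
$        $        accept

The string is accepted.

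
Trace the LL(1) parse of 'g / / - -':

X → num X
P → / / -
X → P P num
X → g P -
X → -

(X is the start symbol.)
Stack is shown with the top on the left.

Stack      Input        Action
------------------------------
X $        g / / - - $  output X → g P -
g P - $    g / / - - $  match 'g'
P - $      / / - - $    output P → / / -
/ / - - $  / / - - $    match '/'
/ - - $    / - - $      match '/'
- - $      - - $        match '-'
- $        - $          match '-'
$          $            accept

The string is accepted.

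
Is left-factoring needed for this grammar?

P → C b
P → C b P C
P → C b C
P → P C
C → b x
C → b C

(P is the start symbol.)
Yes, P has productions with common prefix 'C b'; C has productions with common prefix 'b'

Left-factoring is needed when two productions for the same non-terminal
share a common prefix on the right-hand side.

Productions for P:
  P → C b
  P → C b P C
  P → C b C
  P → P C
Productions for C:
  C → b x
  C → b C

Found common prefix 'C b' in productions for P
Found common prefix 'b' in productions for C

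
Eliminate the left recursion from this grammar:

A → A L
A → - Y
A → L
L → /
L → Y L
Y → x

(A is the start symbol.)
A → - Y A'
A → L A'
A' → L A'
A' → ε
L → /
L → Y L
Y → x

A is directly left-recursive. The standard transformation for
  A → A α₁ | ... | A α_m | β₁ | ... | β_n
is
  A  → β₁ A' | ... | β_n A'
  A' → α₁ A' | ... | α_m A' | ε

A → - Y becomes A → - Y A'
A → L becomes A → L A'
A → A L becomes A' → L A'
Add A' → ε

Productions for other non-terminals are unchanged:
  L → /
  L → Y L
  Y → x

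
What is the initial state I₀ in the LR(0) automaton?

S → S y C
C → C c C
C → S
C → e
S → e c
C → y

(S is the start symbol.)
First, augment the grammar with S' → S
I₀ = CLOSURE({ [S' → . S] }):
  [S' → . S] has the dot before S: add [S → . S y C], [S → . e c]
No further items can be added.

I₀ = { [S → . S y C], [S → . e c], [S' → . S] }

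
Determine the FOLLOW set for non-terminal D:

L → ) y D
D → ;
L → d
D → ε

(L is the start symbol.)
In L → ) y D: D is at the end, add FOLLOW(L)

The FOLLOW sets referred to above (computed the same way, to a fixed point):
  FOLLOW(L) = { $ }

Taking the union: FOLLOW(D) = { $ }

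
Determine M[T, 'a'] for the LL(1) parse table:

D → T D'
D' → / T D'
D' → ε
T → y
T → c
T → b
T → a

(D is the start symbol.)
T → a

To find M[T, 'a'], we find productions for T where 'a' is in the predict set (PREDICT(N → α) = (FIRST(α) \ {ε}) ∪ (FOLLOW(N) if α ⇒* ε)).

T → y: PREDICT = { 'y' }
T → c: PREDICT = { 'c' }
T → b: PREDICT = { 'b' }
T → a: PREDICT = { 'a' }
  'a' is in predict set, so this production goes in M[T, 'a']

M[T, 'a'] = T → a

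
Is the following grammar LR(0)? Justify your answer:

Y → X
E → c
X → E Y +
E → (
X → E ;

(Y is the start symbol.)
Yes, the grammar is LR(0)

A grammar is LR(0) if no state in the canonical LR(0) collection has:
  - both a shift item (dot before a terminal) and a complete item (shift-reduce conflict), or
  - two or more complete items (reduce-reduce conflict; the accept item [Y' → Y .] counts as a complete item here).

Augment with Y' → Y and build the canonical LR(0) collection (I0 = CLOSURE({[Y' → . Y]}), then GOTO on every symbol after a dot until no new states appear). It has 9 states:
  I0: { [E → . (], [E → . c], [X → . E ;], [X → . E Y +], [Y → . X], [Y' → . Y] }  — shift
  I1: { [E → ( .] }  — reduce
  I2: { [E → . (], [E → . c], [X → . E ;], [X → . E Y +], [X → E . ;], [X → E . Y +], [Y → . X] }  — shift
  I3: { [Y → X .] }  — reduce
  I4: { [Y' → Y .] }  — accept
  I5: { [E → c .] }  — reduce
  I6: { [X → E ; .] }  — reduce
  I7: { [X → E Y . +] }  — shift
  I8: { [X → E Y + .] }  — reduce

Every state is either a pure shift/goto state or contains exactly one complete item and nothing to shift — no conflicts. The grammar is LR(0).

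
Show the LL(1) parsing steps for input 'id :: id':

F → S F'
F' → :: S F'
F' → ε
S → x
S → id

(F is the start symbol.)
Stack is shown with the top on the left.

Stack      Input       Action
-----------------------------
F $        id :: id $  output F → S F'
S F' $     id :: id $  output S → id
id F' $    id :: id $  match 'id'
F' $       :: id $     output F' → :: S F'
:: S F' $  :: id $     match '::'
S F' $     id $        output S → id
id F' $    id $        match 'id'
F' $       $           output F' → ε
$          $           accept

The string is accepted.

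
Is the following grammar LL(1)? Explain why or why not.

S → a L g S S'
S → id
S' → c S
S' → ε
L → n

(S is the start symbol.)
Relevant sets:
  FOLLOW(S') = { $, 'c' }

For S:
  PREDICT(S → a L g S S') = { 'a' }
  PREDICT(S → id) = { 'id' }
For S':
  PREDICT(S' → c S) = { 'c' }
  PREDICT(S' → ε) = { $, 'c' }
L has a single production, so nothing to check there.

Conflict found: Predict set conflict for S': { 'c' }
The grammar is NOT LL(1).

Answer: No. Predict set conflict for S': { 'c' }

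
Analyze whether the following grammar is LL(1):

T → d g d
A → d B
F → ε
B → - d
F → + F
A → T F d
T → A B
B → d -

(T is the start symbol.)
No. Predict set conflict for T: { 'd' }

Relevant sets:
  FIRST(A) = { 'd' }
  FIRST(T) = { 'd' }
  FOLLOW(F) = { 'd' }

For T:
  PREDICT(T → d g d) = { 'd' }
  PREDICT(T → A B) = { 'd' }
For A:
  PREDICT(A → d B) = { 'd' }
  PREDICT(A → T F d) = { 'd' }
For F:
  PREDICT(F → ε) = { 'd' }
  PREDICT(F → '+' F) = { '+' }
For B:
  PREDICT(B → '-' d) = { '-' }
  PREDICT(B → d '-') = { 'd' }

Conflict found: Predict set conflict for T: { 'd' }
The grammar is NOT LL(1).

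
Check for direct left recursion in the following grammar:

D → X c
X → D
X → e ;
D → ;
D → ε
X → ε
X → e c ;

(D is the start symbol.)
Direct left recursion occurs when N → N α for some non-terminal N (the right-hand side begins with the left-hand side itself).

D → X c: starts with X
X → D: starts with D
X → e ;: starts with e
D → ;: starts with ';'
D → ε: starts with ε
X → ε: starts with ε
X → e c ;: starts with e

No direct left recursion found.

Answer: No direct left recursion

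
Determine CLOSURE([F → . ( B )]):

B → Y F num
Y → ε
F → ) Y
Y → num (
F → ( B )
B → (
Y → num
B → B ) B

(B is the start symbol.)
To compute CLOSURE, for each item [A → α.Bβ] where B is a non-terminal, add [B → .γ] for all productions B → γ; repeat for the newly added items until nothing changes.

Start with: [F → . ( B )]
The dot precedes the terminal '(', so nothing is added.

CLOSURE = { [F → . ( B )] }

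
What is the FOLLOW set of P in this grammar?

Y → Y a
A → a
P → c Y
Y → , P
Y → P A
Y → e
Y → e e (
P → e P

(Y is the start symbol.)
In Y → , P: P is at the end, add FOLLOW(Y)
In Y → P A: P is followed by A, add FIRST(A) \ {ε} = { 'a' }
In P → e P: P is at the end; this adds FOLLOW(P) to itself — nothing new

The FOLLOW sets referred to above (computed the same way, to a fixed point):
  FOLLOW(Y) = { $, 'a' }

Taking the union: FOLLOW(P) = { $, 'a' }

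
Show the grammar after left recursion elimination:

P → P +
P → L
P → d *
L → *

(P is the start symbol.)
P → L P'
P → d * P'
P' → + P'
P' → ε
L → *

P is directly left-recursive. The standard transformation for
  A → A α₁ | ... | A α_m | β₁ | ... | β_n
is
  A  → β₁ A' | ... | β_n A'
  A' → α₁ A' | ... | α_m A' | ε

P → L becomes P → L P'
P → d * becomes P → d * P'
P → P + becomes P' → + P'
Add P' → ε

Productions for other non-terminals are unchanged:
  L → *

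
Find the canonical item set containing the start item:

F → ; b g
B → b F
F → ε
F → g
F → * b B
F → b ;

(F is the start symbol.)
First, augment the grammar with F' → F
I₀ = CLOSURE({ [F' → . F] }):
  [F' → . F] has the dot before F: add [F → . ; b g], [F → .], [F → . g], [F → . * b B], [F → . b ;]
No further items can be added.

I₀ = { [F → . * b B], [F → . ; b g], [F → . b ;], [F → . g], [F → .], [F' → . F] }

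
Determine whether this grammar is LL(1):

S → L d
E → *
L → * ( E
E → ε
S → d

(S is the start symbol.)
Relevant sets:
  FIRST(L) = { '*' }
  FOLLOW(E) = { 'd' }

For S:
  PREDICT(S → L d) = { '*' }
  PREDICT(S → d) = { 'd' }
For E:
  PREDICT(E → '*') = { '*' }
  PREDICT(E → ε) = { 'd' }
L has a single production, so nothing to check there.

All predict sets are disjoint. The grammar IS LL(1).

Answer: Yes, the grammar is LL(1).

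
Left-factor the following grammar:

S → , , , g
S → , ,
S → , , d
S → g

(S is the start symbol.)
Left-factoring transforms A → αβ₁ | αβ₂ into A → αA' and A' → β₁ | β₂
(α is the longest common prefix among the alternatives). Repeat until
no nonterminal has two alternatives with a common prefix.

Round 1: S has alternatives sharing prefix ', ,'. Introduce S': S → , , S'
  Add: S' → , g
  Add: S' → ε
  Add: S' → d

No remaining common prefixes — done.

Resulting grammar:
S → , , S'
S' → , g
S' → ε
S' → d
S → g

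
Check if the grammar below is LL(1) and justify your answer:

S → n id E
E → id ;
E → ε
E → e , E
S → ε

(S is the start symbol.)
A grammar is LL(1) if for each non-terminal N with multiple productions, the predict sets of those productions are pairwise disjoint, where PREDICT(N → α) = (FIRST(α) \ {ε}) ∪ (FOLLOW(N) if α ⇒* ε).

Relevant sets:
  FOLLOW(S) = { $ }
  FOLLOW(E) = { $ }

For S:
  PREDICT(S → n id E) = { 'n' }
  PREDICT(S → ε) = { $ }
For E:
  PREDICT(E → id ';') = { 'id' }
  PREDICT(E → ε) = { $ }
  PREDICT(E → e ',' E) = { 'e' }

All predict sets are disjoint. The grammar IS LL(1).

Answer: Yes, the grammar is LL(1).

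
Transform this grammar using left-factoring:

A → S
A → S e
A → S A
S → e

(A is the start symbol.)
A → S A'
A' → ε
A' → e
A' → A
S → e

Left-factoring transforms A → αβ₁ | αβ₂ into A → αA' and A' → β₁ | β₂
(α is the longest common prefix among the alternatives). Repeat until
no nonterminal has two alternatives with a common prefix.

Round 1: A has alternatives sharing prefix 'S'. Introduce A': A → S A'
  Add: A' → ε
  Add: A' → e
  Add: A' → A

No remaining common prefixes — done.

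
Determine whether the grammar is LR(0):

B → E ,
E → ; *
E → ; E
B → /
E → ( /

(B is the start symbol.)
A grammar is LR(0) if no state in the canonical LR(0) collection has:
  - both a shift item (dot before a terminal) and a complete item (shift-reduce conflict), or
  - two or more complete items (reduce-reduce conflict; the accept item [B' → B .] counts as a complete item here).

Augment with B' → B and build the canonical LR(0) collection (I0 = CLOSURE({[B' → . B]}), then GOTO on every symbol after a dot until no new states appear). It has 10 states:
  I0: { [B → . /], [B → . E ,], [B' → . B], [E → . ( /], [E → . ; *], [E → . ; E] }  — shift
  I1: { [E → ( . /] }  — shift
  I2: { [B → / .] }  — reduce
  I3: { [E → . ( /], [E → . ; *], [E → . ; E], [E → ; . *], [E → ; . E] }  — shift
  I4: { [B' → B .] }  — accept
  I5: { [B → E . ,] }  — shift
  I6: { [B → E , .] }  — reduce
  I7: { [E → ; * .] }  — reduce
  I8: { [E → ; E .] }  — reduce
  I9: { [E → ( / .] }  — reduce

Every state is either a pure shift/goto state or contains exactly one complete item and nothing to shift — no conflicts. The grammar is LR(0).

Answer: Yes, the grammar is LR(0)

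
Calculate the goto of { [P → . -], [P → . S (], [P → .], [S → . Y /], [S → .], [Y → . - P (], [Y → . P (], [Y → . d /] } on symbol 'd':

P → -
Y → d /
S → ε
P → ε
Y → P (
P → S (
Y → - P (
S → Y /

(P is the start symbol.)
GOTO(I, 'd') = CLOSURE({ [A → αX.β] : [A → α.Xβ] ∈ I, X = 'd' })

Items with dot before 'd', with the dot advanced:
  [Y → . d /] → [Y → d . /]
Closure adds nothing (no advanced item has the dot before a non-terminal).

GOTO = { [Y → d . /] }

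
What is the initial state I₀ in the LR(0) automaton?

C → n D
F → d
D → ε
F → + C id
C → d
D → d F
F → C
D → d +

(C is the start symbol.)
{ [C → . d], [C → . n D], [C' → . C] }

First, augment the grammar with C' → C
I₀ = CLOSURE({ [C' → . C] }):
  [C' → . C] has the dot before C: add [C → . n D], [C → . d]
No further items can be added.

I₀ = { [C → . d], [C → . n D], [C' → . C] }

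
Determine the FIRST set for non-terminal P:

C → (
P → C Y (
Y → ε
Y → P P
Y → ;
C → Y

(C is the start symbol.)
To compute FIRST(P), examine every production with P on the left-hand side, reading each right-hand side left to right until a non-nullable symbol is reached.

FIRST sets of the other non-terminals involved (by the same procedure, iterated to a fixed point):
  FIRST(C) = { '(', ';', ε }
  FIRST(Y) = { '(', ';', ε }

From P → C Y (:
  - C is a non-terminal: add FIRST(C) \ {ε} = { '(', ';' }
    C is nullable, so continue to the next symbol
  - Y is a non-terminal: add FIRST(Y) \ {ε} = { '(', ';' }
    Y is nullable, so continue to the next symbol
  - '(' is a terminal: add '(' and stop

Collecting: FIRST(P) = { '(', ';' }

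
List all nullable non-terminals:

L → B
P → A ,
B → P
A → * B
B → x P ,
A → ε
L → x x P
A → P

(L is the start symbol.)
A non-terminal is nullable if it can derive ε (the empty string): either it has an ε-production, or it has a production whose right-hand side consists entirely of nullable non-terminals.

ε-productions: A → ε
So A is immediately nullable.
No further non-terminal can be added: every production for the remaining non-terminals contains a terminal or a non-nullable non-terminal.
Nullable = { 'A' }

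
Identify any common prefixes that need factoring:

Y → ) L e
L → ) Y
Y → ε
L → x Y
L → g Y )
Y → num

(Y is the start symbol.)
No, left-factoring is not needed

Left-factoring is needed when two productions for the same non-terminal
share a common prefix on the right-hand side.

Productions for Y:
  Y → ) L e
  Y → ε
  Y → num
Productions for L:
  L → ) Y
  L → x Y
  L → g Y )

No common prefixes found.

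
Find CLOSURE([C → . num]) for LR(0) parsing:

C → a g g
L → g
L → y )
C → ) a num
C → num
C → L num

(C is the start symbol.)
{ [C → . num] }

Start with: [C → . num]
The dot precedes the terminal num, so nothing is added.

CLOSURE = { [C → . num] }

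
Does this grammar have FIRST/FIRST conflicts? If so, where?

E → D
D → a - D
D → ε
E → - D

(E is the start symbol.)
FIRST sets of the non-terminals at (or reachable through a nullable prefix from) the front of some alternative:
  FIRST(D) = { 'a', ε }

Productions for E:
  E → D: FIRST = { 'a', ε }
  E → - D: FIRST = { '-' }
Productions for D:
  D → a - D: FIRST = { 'a' }
  D → ε: FIRST = { ε }

All alternatives of each non-terminal have pairwise disjoint FIRST sets.

Answer: No FIRST/FIRST conflicts.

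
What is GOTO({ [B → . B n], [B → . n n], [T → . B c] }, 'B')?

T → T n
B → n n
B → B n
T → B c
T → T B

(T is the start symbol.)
{ [B → B . n], [T → B . c] }

GOTO(I, 'B') = CLOSURE({ [A → αX.β] : [A → α.Xβ] ∈ I, X = 'B' })

Items with dot before 'B', with the dot advanced:
  [B → . B n] → [B → B . n]
  [T → . B c] → [T → B . c]
Closure adds nothing (no advanced item has the dot before a non-terminal).

GOTO = { [B → B . n], [T → B . c] }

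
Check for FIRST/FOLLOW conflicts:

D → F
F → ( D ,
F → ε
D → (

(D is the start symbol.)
No FIRST/FOLLOW conflicts.

A FIRST/FOLLOW conflict occurs when a non-terminal N has a nullable alternative N → β (β ⇒* ε) and another alternative N → α with FIRST(α) ∩ FOLLOW(N) ≠ ∅: on such a lookahead the parser cannot decide between expanding α and letting N vanish via β.

Nullable non-terminals: D, F.
FIRST sets used below: FIRST(F) = { '(', ε }

D: nullable alternative(s) D → F; FOLLOW(D) = { $, ',' }
  D → F: FIRST \ {ε} = { '(' } — this is the only nullable alternative, skip
  D → (: FIRST \ {ε} = { '(' } — disjoint from FOLLOW(D)

F: nullable alternative(s) F → ε; FOLLOW(F) = { $, ',' }
  F → ( D ,: FIRST \ {ε} = { '(' } — disjoint from FOLLOW(F)
  F → ε: FIRST \ {ε} = { } — this is the only nullable alternative, skip

No FIRST/FOLLOW conflicts found.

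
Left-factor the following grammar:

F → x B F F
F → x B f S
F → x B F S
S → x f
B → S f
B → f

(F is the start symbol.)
F → x B F'
F' → F F''
F'' → F
F'' → S
F' → f S
S → x f
B → S f
B → f

Left-factoring transforms A → αβ₁ | αβ₂ into A → αA' and A' → β₁ | β₂
(α is the longest common prefix among the alternatives). Repeat until
no nonterminal has two alternatives with a common prefix.

Round 1: F has alternatives sharing prefix 'x B'. Introduce F': F → x B F'
  Add: F' → F F
  Add: F' → f S
  Add: F' → F S

Round 2: F' has alternatives sharing prefix 'F'. Introduce F'': F' → F F''
  Add: F'' → F
  Add: F'' → S

No remaining common prefixes — done.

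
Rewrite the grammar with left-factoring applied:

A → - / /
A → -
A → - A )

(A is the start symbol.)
Left-factoring transforms A → αβ₁ | αβ₂ into A → αA' and A' → β₁ | β₂
(α is the longest common prefix among the alternatives). Repeat until
no nonterminal has two alternatives with a common prefix.

Round 1: A has alternatives sharing prefix '-'. Introduce A': A → - A'
  Add: A' → / /
  Add: A' → ε
  Add: A' → A )

No remaining common prefixes — done.

Resulting grammar:
A → - A'
A' → / /
A' → ε
A' → A )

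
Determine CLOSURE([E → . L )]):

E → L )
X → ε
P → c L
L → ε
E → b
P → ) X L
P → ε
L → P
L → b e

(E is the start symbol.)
To compute CLOSURE, for each item [A → α.Bβ] where B is a non-terminal, add [B → .γ] for all productions B → γ; repeat for the newly added items until nothing changes.

Start with: [E → . L )]
  [E → . L )] has the dot before L: add [L → .], [L → . P], [L → . b e]
  [L → . P] has the dot before P: add [P → . c L], [P → . ) X L], [P → .]
No further items can be added.

CLOSURE = { [E → . L )], [L → . P], [L → . b e], [L → .], [P → . ) X L], [P → . c L], [P → .] }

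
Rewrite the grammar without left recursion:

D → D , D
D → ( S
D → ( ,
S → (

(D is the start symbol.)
D is directly left-recursive. The standard transformation for
  A → A α₁ | ... | A α_m | β₁ | ... | β_n
is
  A  → β₁ A' | ... | β_n A'
  A' → α₁ A' | ... | α_m A' | ε

D → ( S becomes D → ( S D'
D → ( , becomes D → ( , D'
D → D , D becomes D' → , D D'
Add D' → ε

Productions for other non-terminals are unchanged:
  S → (

Resulting grammar:
D → ( S D'
D → ( , D'
D' → , D D'
D' → ε
S → (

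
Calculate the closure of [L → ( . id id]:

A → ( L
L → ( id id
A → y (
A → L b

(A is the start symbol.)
To compute CLOSURE, for each item [A → α.Bβ] where B is a non-terminal, add [B → .γ] for all productions B → γ; repeat for the newly added items until nothing changes.

Start with: [L → ( . id id]
The dot precedes the terminal id, so nothing is added.

CLOSURE = { [L → ( . id id] }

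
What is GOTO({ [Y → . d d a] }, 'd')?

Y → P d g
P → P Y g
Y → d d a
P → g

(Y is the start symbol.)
GOTO(I, 'd') = CLOSURE({ [A → αX.β] : [A → α.Xβ] ∈ I, X = 'd' })

Items with dot before 'd', with the dot advanced:
  [Y → . d d a] → [Y → d . d a]
Closure adds nothing (no advanced item has the dot before a non-terminal).

GOTO = { [Y → d . d a] }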